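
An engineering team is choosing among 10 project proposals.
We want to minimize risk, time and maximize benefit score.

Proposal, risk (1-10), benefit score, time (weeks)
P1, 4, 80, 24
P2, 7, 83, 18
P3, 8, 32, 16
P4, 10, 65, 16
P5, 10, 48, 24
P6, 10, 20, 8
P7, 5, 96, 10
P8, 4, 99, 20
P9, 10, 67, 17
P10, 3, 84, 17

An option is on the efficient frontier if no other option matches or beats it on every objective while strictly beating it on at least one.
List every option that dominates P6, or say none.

P1: worse on time (24 vs 8).
P2: worse on time (18 vs 8).
P3: worse on time (16 vs 8).
P4: worse on time (16 vs 8).
P5: worse on time (24 vs 8).
P7: worse on time (10 vs 8).
P8: worse on time (20 vs 8).
P9: worse on time (17 vs 8).
P10: worse on time (17 vs 8).
No option dominates P6.

none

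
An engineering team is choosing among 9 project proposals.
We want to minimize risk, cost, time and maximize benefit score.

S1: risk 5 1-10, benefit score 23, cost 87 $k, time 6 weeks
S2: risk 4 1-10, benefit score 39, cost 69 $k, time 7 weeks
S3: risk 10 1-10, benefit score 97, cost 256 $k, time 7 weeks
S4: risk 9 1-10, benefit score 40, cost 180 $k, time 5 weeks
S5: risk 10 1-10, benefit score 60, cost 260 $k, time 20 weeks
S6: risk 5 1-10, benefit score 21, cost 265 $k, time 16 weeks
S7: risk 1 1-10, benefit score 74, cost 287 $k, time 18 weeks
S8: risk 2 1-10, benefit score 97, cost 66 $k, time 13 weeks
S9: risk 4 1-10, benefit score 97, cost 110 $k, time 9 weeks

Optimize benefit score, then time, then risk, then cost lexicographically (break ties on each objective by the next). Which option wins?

S3

First maximize benefit score: best is 97, kept {S3, S8, S9}.
Then minimize time: best is 7, kept {S3}.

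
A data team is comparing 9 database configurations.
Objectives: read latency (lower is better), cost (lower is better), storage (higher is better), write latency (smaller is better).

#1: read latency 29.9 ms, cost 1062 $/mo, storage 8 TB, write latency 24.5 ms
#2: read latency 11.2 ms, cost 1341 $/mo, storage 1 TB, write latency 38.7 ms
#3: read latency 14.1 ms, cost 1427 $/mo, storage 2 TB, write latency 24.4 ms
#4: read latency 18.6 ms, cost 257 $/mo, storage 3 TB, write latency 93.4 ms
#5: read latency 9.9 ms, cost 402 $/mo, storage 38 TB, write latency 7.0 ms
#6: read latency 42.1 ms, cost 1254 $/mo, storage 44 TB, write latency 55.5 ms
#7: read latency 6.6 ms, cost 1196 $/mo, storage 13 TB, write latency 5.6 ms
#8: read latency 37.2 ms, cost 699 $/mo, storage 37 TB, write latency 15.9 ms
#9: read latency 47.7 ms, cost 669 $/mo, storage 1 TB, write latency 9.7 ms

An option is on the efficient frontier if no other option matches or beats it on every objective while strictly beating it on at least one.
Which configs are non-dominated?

#4, #5, #6, #7

#1: dominated by #5 (read latency 9.9≤29.9, cost 402≤1062, storage 38≥8, write latency 7.0≤24.5).
#2: dominated by #5 (read latency 9.9≤11.2, cost 402≤1341, storage 38≥1, write latency 7.0≤38.7).
#3: dominated by #5 (read latency 9.9≤14.1, cost 402≤1427, storage 38≥2, write latency 7.0≤24.4).
#4: not dominated (best cost).
#5: not dominated.
#6: not dominated (best storage).
#7: not dominated (best read latency).
#8: dominated by #5 (read latency 9.9≤37.2, cost 402≤699, storage 38≥37, write latency 7.0≤15.9).
#9: dominated by #5 (read latency 9.9≤47.7, cost 402≤669, storage 38≥1, write latency 7.0≤9.7).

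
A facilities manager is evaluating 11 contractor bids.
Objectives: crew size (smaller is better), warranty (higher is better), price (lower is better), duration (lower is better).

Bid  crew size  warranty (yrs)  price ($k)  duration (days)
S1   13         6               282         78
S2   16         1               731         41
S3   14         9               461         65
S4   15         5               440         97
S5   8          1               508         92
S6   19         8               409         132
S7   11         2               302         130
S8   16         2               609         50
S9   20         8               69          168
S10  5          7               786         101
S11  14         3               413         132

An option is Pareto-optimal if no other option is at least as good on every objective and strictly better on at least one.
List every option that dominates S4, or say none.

S1

S1: crew size 13≤15, warranty 6≥5, price 282≤440, duration 78≤97 — dominates S4.
Others (S2, S3, S5, S6, S7, S8, S9, S10, S11) are each worse than S4 on at least one objective.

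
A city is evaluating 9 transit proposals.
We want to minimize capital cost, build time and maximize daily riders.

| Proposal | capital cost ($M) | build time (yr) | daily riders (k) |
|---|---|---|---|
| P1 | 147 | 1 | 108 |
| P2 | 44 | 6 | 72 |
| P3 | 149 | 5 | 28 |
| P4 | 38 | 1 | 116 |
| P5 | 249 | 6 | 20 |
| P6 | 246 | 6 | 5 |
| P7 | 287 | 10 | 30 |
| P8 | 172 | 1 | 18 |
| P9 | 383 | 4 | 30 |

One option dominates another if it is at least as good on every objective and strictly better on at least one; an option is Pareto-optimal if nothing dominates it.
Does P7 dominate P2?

No

P7 vs P2: P7 is worse on capital cost (287 vs 44), so it does not dominate P2.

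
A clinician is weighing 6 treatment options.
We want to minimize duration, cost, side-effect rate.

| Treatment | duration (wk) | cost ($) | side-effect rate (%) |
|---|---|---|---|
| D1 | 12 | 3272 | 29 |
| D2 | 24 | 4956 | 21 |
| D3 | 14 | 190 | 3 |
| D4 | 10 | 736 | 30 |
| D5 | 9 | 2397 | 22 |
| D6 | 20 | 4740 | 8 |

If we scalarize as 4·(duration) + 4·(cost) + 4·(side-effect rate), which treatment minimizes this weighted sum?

D1: 4·12 + 4·3272 + 4·29 = 13252
D2: 4·24 + 4·4956 + 4·21 = 20004
D3: 4·14 + 4·190 + 4·3 = 828
D4: 4·10 + 4·736 + 4·30 = 3104
D5: 4·9 + 4·2397 + 4·22 = 9712
D6: 4·20 + 4·4740 + 4·8 = 19072
Lowest: D3 at 828.

D3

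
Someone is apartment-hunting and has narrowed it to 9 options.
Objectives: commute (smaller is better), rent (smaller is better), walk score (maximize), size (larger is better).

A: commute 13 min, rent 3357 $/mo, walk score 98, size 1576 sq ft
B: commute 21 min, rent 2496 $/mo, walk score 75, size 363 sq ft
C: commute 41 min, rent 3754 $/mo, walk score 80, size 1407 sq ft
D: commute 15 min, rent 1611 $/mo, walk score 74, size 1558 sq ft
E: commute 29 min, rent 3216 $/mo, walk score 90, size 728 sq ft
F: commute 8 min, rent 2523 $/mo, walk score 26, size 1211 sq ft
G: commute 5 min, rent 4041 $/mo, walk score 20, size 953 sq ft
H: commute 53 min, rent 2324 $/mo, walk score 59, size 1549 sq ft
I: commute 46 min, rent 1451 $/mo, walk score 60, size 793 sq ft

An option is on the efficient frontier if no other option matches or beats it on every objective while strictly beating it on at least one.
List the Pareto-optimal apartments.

A, B, D, E, F, G, I

A: not dominated (best walk score).
B: not dominated.
C: dominated by A (commute 13≤41, rent 3357≤3754, walk score 98≥80, size 1576≥1407).
D: not dominated.
E: not dominated.
F: not dominated.
G: not dominated (best commute).
H: dominated by D (commute 15≤53, rent 1611≤2324, walk score 74≥59, size 1558≥1549).
I: not dominated (best rent).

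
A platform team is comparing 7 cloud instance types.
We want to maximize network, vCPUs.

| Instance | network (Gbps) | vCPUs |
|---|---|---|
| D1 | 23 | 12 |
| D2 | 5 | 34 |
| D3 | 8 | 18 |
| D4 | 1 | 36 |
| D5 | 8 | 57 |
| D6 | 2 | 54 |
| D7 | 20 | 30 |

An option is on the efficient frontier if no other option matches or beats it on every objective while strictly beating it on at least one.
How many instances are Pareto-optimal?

D1: not dominated (best network).
D2: dominated by D5 (network 8≥5, vCPUs 57≥34).
D3: dominated by D5 (network 8≥8, vCPUs 57≥18).
D4: dominated by D5 (network 8≥1, vCPUs 57≥36).
D5: not dominated (best vCPUs).
D6: dominated by D5 (network 8≥2, vCPUs 57≥54).
D7: not dominated.
Pareto-optimal: D1, D5, D7 → 3.

3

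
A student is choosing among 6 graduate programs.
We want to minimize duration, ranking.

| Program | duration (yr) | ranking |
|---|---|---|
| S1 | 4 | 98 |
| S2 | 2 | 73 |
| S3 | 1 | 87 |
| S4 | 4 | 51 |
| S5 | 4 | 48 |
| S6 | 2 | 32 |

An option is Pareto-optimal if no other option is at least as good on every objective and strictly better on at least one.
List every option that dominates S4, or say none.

S5, S6

S5: duration 4≤4, ranking 48≤51 — dominates S4.
S6: duration 2≤4, ranking 32≤51 — dominates S4.
Others (S1, S2, S3) are each worse than S4 on at least one objective.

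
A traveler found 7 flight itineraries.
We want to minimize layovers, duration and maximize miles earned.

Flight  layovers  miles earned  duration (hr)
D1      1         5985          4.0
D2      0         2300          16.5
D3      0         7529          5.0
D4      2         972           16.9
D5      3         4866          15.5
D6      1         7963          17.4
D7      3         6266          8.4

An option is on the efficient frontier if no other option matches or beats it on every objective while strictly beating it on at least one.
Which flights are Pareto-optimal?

D1, D3, D6

D1: not dominated (best duration).
D2: dominated by D3 (layovers 0≤0, miles earned 7529≥2300, duration 5.0≤16.5).
D3: not dominated.
D4: dominated by D1 (layovers 1≤2, miles earned 5985≥972, duration 4.0≤16.9).
D5: dominated by D1 (layovers 1≤3, miles earned 5985≥4866, duration 4.0≤15.5).
D6: not dominated (best miles earned).
D7: dominated by D3 (layovers 0≤3, miles earned 7529≥6266, duration 5.0≤8.4).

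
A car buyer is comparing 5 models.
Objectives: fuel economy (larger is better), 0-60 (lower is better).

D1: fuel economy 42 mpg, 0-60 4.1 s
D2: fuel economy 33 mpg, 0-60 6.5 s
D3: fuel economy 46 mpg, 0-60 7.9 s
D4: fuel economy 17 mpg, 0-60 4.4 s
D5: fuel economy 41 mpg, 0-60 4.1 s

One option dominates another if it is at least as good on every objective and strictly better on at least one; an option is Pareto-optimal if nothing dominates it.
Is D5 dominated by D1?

D1 vs D5: fuel economy 42≥41, 0-60 4.1≤4.1 — D1 is at least as good on every objective with at least one strict improvement.

Yes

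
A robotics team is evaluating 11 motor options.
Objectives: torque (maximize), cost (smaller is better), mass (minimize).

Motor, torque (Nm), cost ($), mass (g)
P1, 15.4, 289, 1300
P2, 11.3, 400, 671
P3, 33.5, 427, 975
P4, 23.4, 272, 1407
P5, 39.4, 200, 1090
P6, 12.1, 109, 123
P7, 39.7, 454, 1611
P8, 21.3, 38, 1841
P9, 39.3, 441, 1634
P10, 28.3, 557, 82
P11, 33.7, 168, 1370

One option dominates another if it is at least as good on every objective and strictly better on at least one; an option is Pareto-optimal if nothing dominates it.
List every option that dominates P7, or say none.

P1: worse on torque (15.4 vs 39.7).
P2: worse on torque (11.3 vs 39.7).
P3: worse on torque (33.5 vs 39.7).
P4: worse on torque (23.4 vs 39.7).
P5: worse on torque (39.4 vs 39.7).
P6: worse on torque (12.1 vs 39.7).
P8: worse on torque (21.3 vs 39.7).
P9: worse on torque (39.3 vs 39.7).
P10: worse on torque (28.3 vs 39.7).
P11: worse on torque (33.7 vs 39.7).
No option dominates P7.

none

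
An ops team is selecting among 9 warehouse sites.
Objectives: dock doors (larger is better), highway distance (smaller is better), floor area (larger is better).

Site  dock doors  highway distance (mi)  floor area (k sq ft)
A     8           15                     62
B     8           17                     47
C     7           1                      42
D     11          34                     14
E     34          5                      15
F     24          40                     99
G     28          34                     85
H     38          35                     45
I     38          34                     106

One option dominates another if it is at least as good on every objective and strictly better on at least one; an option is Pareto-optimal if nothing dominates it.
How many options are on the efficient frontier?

A: not dominated.
B: dominated by A (dock doors 8≥8, highway distance 15≤17, floor area 62≥47).
C: not dominated (best highway distance).
D: dominated by E (dock doors 34≥11, highway distance 5≤34, floor area 15≥14).
E: not dominated.
F: dominated by I (dock doors 38≥24, highway distance 34≤40, floor area 106≥99).
G: dominated by I (dock doors 38≥28, highway distance 34≤34, floor area 106≥85).
H: dominated by I (dock doors 38≥38, highway distance 34≤35, floor area 106≥45).
I: not dominated (best floor area).
Pareto-optimal: A, C, E, I → 4.

4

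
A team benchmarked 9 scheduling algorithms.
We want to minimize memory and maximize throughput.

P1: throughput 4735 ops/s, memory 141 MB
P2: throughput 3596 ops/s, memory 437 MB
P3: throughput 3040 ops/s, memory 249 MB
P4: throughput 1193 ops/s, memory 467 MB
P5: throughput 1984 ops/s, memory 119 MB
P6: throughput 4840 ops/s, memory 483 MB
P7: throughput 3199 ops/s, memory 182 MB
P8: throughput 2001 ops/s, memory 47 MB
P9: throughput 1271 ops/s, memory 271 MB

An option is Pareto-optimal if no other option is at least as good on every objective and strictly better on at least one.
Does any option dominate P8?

P1: worse on memory (141 vs 47).
P2: worse on memory (437 vs 47).
P3: worse on memory (249 vs 47).
P4: worse on throughput (1193 vs 2001).
P5: worse on throughput (1984 vs 2001).
P6: worse on memory (483 vs 47).
P7: worse on memory (182 vs 47).
P9: worse on throughput (1271 vs 2001).
No option is at least as good as P8 on every objective and strictly better on one.

No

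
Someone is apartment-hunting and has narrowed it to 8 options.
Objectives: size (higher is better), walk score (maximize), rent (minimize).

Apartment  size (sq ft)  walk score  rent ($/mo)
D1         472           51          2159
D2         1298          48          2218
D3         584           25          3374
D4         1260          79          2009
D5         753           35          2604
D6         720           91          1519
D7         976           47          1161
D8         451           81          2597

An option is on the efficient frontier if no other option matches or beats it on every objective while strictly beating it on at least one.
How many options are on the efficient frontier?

4

D1: dominated by D4 (size 1260≥472, walk score 79≥51, rent 2009≤2159).
D2: not dominated (best size).
D3: dominated by D2 (size 1298≥584, walk score 48≥25, rent 2218≤3374).
D4: not dominated.
D5: dominated by D2 (size 1298≥753, walk score 48≥35, rent 2218≤2604).
D6: not dominated (best walk score).
D7: not dominated (best rent).
D8: dominated by D6 (size 720≥451, walk score 91≥81, rent 1519≤2597).
Pareto-optimal: D2, D4, D6, D7 → 4.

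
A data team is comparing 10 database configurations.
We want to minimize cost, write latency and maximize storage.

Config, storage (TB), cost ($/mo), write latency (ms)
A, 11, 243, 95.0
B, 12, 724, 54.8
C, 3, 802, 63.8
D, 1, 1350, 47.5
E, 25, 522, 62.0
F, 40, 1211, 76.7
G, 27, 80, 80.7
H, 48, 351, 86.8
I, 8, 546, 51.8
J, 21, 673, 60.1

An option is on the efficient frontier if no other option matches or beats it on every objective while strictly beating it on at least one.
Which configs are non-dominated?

B, D, E, F, G, H, I, J

A: dominated by G (storage 27≥11, cost 80≤243, write latency 80.7≤95.0).
B: not dominated.
C: dominated by B (storage 12≥3, cost 724≤802, write latency 54.8≤63.8).
D: not dominated (best write latency).
E: not dominated.
F: not dominated.
G: not dominated (best cost).
H: not dominated (best storage).
I: not dominated.
J: not dominated.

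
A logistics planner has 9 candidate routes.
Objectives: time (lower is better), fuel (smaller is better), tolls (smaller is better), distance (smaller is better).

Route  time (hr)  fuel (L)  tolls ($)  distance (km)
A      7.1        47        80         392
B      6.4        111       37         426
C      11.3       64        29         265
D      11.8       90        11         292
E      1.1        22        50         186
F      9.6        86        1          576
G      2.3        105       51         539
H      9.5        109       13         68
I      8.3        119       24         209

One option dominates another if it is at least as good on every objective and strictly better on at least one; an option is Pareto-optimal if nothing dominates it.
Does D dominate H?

D vs H: D is worse on time (11.8 vs 9.5), so it does not dominate H.

No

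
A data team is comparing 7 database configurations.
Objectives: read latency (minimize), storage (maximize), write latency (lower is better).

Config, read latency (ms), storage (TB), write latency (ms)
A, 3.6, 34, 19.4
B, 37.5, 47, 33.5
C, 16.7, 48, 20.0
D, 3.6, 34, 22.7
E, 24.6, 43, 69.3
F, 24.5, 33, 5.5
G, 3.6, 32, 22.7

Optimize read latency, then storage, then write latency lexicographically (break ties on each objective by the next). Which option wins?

A

First minimize read latency: best is 3.6, kept {A, D, G}.
Then maximize storage: best is 34, kept {A, D}.
Then minimize write latency: best is 19.4, kept {A}.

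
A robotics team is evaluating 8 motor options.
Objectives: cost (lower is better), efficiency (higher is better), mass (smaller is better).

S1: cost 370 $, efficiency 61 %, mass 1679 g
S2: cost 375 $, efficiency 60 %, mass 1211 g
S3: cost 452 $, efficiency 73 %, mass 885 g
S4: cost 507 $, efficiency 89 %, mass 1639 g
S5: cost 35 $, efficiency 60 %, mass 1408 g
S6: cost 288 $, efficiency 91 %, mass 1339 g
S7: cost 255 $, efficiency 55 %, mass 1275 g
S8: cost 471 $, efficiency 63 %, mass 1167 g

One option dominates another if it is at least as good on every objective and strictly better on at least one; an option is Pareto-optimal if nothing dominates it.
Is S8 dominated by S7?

S7 vs S8: S7 is worse on efficiency (55 vs 63), so it does not dominate S8.

No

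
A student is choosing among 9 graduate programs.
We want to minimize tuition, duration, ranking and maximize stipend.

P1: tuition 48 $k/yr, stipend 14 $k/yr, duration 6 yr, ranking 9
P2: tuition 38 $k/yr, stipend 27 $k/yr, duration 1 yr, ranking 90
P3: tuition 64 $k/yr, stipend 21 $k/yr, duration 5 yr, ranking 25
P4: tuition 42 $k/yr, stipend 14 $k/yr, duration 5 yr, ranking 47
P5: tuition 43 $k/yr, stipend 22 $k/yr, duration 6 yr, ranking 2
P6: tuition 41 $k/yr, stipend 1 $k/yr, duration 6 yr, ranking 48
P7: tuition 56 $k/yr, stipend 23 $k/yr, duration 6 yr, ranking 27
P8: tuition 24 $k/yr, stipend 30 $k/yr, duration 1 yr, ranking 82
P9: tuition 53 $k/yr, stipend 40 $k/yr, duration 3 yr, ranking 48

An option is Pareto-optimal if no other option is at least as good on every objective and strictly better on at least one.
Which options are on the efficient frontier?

P1: dominated by P5 (tuition 43≤48, stipend 22≥14, duration 6≤6, ranking 2≤9).
P2: dominated by P8 (tuition 24≤38, stipend 30≥27, duration 1≤1, ranking 82≤90).
P3: not dominated.
P4: not dominated.
P5: not dominated (best ranking).
P6: not dominated.
P7: not dominated.
P8: not dominated (best tuition).
P9: not dominated (best stipend).

P3, P4, P5, P6, P7, P8, P9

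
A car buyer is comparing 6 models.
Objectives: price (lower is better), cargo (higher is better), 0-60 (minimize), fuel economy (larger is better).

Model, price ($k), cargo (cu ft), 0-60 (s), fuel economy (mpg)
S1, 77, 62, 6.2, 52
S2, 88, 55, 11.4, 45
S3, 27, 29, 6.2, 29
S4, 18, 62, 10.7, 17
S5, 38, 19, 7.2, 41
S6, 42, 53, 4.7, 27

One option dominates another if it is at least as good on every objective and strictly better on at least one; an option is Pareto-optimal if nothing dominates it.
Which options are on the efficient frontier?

S1, S3, S4, S5, S6

S1: not dominated (best fuel economy).
S2: dominated by S1 (price 77≤88, cargo 62≥55, 0-60 6.2≤11.4, fuel economy 52≥45).
S3: not dominated.
S4: not dominated (best price).
S5: not dominated.
S6: not dominated (best 0-60).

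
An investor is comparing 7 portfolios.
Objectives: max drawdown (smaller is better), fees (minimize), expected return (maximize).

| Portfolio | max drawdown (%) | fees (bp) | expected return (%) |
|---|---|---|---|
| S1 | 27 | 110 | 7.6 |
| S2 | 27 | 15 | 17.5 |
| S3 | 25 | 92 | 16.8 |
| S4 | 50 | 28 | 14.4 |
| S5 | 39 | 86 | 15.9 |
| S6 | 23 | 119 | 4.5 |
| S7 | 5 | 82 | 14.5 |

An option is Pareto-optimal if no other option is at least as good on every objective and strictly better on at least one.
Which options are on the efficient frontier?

S1: dominated by S2 (max drawdown 27≤27, fees 15≤110, expected return 17.5≥7.6).
S2: not dominated (best fees).
S3: not dominated.
S4: dominated by S2 (max drawdown 27≤50, fees 15≤28, expected return 17.5≥14.4).
S5: dominated by S2 (max drawdown 27≤39, fees 15≤86, expected return 17.5≥15.9).
S6: dominated by S7 (max drawdown 5≤23, fees 82≤119, expected return 14.5≥4.5).
S7: not dominated (best max drawdown).

S2, S3, S7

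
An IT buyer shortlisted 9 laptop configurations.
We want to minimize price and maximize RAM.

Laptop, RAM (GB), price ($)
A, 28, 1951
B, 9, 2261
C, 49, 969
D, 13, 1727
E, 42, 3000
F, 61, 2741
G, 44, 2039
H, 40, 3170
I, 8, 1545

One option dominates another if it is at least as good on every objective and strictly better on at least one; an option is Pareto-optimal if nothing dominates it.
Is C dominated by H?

No

H vs C: H is worse on RAM (40 vs 49), so it does not dominate C.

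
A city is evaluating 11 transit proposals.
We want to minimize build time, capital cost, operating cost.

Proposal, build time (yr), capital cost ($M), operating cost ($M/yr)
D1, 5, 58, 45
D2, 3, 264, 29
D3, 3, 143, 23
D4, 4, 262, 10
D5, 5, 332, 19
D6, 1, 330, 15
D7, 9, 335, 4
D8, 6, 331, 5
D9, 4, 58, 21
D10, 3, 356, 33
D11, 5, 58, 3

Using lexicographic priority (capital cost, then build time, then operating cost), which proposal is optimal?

First minimize capital cost: best is 58, kept {D1, D9, D11}.
Then minimize build time: best is 4, kept {D9}.

D9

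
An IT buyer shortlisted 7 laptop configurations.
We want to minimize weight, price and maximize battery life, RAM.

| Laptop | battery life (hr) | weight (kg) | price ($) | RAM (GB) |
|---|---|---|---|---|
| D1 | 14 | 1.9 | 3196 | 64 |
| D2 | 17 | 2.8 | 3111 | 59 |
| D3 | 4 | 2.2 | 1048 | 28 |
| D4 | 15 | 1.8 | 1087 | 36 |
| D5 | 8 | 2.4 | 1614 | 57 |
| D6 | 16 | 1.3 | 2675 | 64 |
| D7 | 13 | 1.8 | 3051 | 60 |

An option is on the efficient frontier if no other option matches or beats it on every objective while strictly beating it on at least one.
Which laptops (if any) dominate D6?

none

D1: worse on battery life (14 vs 16).
D2: worse on weight (2.8 vs 1.3).
D3: worse on battery life (4 vs 16).
D4: worse on battery life (15 vs 16).
D5: worse on battery life (8 vs 16).
D7: worse on battery life (13 vs 16).
No option dominates D6.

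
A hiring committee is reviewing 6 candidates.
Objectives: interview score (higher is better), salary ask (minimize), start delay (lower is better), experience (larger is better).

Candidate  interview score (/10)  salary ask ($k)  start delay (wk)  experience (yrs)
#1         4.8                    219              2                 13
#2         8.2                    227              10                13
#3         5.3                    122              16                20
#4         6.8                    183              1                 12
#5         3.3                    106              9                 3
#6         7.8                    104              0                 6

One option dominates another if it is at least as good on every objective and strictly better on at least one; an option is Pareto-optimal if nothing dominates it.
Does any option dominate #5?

Yes

#6 vs #5: interview score 7.8≥3.3, salary ask 104≤106, start delay 0≤9, experience 6≥3 — #6 is at least as good on every objective and strictly better on at least one, so #6 dominates #5.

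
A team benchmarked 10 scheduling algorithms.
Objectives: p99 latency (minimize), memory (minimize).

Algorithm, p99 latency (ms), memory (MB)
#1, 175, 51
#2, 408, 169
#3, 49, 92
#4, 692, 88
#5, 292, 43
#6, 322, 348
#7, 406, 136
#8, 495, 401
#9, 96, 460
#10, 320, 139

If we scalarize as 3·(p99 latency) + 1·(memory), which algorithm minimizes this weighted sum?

#3

#1: 3·175 + 1·51 = 576
#2: 3·408 + 1·169 = 1393
#3: 3·49 + 1·92 = 239
#4: 3·692 + 1·88 = 2164
#5: 3·292 + 1·43 = 919
#6: 3·322 + 1·348 = 1314
#7: 3·406 + 1·136 = 1354
#8: 3·495 + 1·401 = 1886
#9: 3·96 + 1·460 = 748
#10: 3·320 + 1·139 = 1099
Lowest: #3 at 239.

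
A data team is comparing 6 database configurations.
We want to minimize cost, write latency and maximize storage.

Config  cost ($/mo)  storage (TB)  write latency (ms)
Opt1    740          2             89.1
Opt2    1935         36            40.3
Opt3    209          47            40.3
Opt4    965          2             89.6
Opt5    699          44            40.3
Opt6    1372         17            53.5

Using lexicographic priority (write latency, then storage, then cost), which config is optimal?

First minimize write latency: best is 40.3, kept {Opt2, Opt3, Opt5}.
Then maximize storage: best is 47, kept {Opt3}.

Opt3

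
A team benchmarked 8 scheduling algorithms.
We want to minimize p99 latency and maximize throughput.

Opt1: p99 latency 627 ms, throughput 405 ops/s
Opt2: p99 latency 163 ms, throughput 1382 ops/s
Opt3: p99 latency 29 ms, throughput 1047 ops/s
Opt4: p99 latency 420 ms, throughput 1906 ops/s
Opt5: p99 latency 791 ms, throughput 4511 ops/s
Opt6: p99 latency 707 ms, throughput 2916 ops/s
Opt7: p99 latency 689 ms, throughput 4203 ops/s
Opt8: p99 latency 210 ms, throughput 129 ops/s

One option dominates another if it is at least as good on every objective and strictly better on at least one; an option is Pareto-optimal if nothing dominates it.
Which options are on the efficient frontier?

Opt1: dominated by Opt2 (p99 latency 163≤627, throughput 1382≥405).
Opt2: not dominated.
Opt3: not dominated (best p99 latency).
Opt4: not dominated.
Opt5: not dominated (best throughput).
Opt6: dominated by Opt7 (p99 latency 689≤707, throughput 4203≥2916).
Opt7: not dominated.
Opt8: dominated by Opt2 (p99 latency 163≤210, throughput 1382≥129).

Opt2, Opt3, Opt4, Opt5, Opt7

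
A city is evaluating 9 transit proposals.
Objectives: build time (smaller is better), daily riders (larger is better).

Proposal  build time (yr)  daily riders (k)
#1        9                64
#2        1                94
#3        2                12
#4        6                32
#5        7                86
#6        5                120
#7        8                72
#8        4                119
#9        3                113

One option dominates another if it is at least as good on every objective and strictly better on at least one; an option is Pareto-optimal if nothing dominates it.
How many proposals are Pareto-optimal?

4

#1: dominated by #2 (build time 1≤9, daily riders 94≥64).
#2: not dominated (best build time).
#3: dominated by #2 (build time 1≤2, daily riders 94≥12).
#4: dominated by #2 (build time 1≤6, daily riders 94≥32).
#5: dominated by #2 (build time 1≤7, daily riders 94≥86).
#6: not dominated (best daily riders).
#7: dominated by #2 (build time 1≤8, daily riders 94≥72).
#8: not dominated.
#9: not dominated.
Pareto-optimal: #2, #6, #8, #9 → 4.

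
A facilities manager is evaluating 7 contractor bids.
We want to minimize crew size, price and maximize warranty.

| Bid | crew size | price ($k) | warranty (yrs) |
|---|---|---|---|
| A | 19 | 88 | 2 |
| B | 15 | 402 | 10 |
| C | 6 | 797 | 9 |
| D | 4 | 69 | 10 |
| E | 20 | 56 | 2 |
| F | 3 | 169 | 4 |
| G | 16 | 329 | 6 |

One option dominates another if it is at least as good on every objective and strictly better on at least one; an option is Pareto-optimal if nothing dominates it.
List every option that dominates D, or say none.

none

A: worse on crew size (19 vs 4).
B: worse on crew size (15 vs 4).
C: worse on crew size (6 vs 4).
E: worse on crew size (20 vs 4).
F: worse on price (169 vs 69).
G: worse on crew size (16 vs 4).
No option dominates D.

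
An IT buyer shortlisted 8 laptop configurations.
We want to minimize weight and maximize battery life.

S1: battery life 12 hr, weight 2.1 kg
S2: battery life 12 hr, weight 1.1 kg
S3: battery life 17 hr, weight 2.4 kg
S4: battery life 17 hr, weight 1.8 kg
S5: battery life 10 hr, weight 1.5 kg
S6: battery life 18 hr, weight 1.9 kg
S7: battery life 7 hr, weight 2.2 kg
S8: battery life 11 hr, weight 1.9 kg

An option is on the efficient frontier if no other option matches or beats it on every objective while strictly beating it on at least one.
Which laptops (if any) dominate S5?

S2

S2: battery life 12≥10, weight 1.1≤1.5 — dominates S5.
Others (S1, S3, S4, S6, S7, S8) are each worse than S5 on at least one objective.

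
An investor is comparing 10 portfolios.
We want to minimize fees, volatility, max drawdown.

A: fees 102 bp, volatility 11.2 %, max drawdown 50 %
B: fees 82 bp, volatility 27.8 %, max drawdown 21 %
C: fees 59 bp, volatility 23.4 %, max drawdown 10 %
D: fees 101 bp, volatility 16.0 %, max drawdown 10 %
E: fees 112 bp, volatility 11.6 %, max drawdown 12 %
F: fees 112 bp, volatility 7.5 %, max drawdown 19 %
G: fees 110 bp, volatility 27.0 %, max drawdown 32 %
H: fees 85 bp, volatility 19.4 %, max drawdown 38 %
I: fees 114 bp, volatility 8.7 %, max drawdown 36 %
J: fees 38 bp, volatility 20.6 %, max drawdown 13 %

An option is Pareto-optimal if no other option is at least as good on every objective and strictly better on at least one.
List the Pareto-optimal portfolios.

A, C, D, E, F, H, J

A: not dominated.
B: dominated by C (fees 59≤82, volatility 23.4≤27.8, max drawdown 10≤21).
C: not dominated.
D: not dominated.
E: not dominated.
F: not dominated (best volatility).
G: dominated by C (fees 59≤110, volatility 23.4≤27.0, max drawdown 10≤32).
H: not dominated.
I: dominated by F (fees 112≤114, volatility 7.5≤8.7, max drawdown 19≤36).
J: not dominated (best fees).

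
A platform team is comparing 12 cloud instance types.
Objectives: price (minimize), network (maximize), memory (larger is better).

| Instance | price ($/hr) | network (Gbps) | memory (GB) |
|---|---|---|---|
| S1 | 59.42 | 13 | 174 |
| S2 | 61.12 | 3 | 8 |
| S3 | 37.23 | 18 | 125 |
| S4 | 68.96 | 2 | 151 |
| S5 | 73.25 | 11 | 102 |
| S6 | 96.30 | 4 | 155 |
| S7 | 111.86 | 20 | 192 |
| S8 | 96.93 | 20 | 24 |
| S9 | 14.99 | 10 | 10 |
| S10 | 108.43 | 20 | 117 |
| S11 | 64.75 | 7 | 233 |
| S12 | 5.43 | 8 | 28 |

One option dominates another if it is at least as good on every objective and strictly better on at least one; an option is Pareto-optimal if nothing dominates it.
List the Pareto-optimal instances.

S1: not dominated.
S2: dominated by S1 (price 59.42≤61.12, network 13≥3, memory 174≥8).
S3: not dominated.
S4: dominated by S1 (price 59.42≤68.96, network 13≥2, memory 174≥151).
S5: dominated by S1 (price 59.42≤73.25, network 13≥11, memory 174≥102).
S6: dominated by S1 (price 59.42≤96.30, network 13≥4, memory 174≥155).
S7: not dominated.
S8: not dominated.
S9: not dominated.
S10: not dominated.
S11: not dominated (best memory).
S12: not dominated (best price).

S1, S3, S7, S8, S9, S10, S11, S12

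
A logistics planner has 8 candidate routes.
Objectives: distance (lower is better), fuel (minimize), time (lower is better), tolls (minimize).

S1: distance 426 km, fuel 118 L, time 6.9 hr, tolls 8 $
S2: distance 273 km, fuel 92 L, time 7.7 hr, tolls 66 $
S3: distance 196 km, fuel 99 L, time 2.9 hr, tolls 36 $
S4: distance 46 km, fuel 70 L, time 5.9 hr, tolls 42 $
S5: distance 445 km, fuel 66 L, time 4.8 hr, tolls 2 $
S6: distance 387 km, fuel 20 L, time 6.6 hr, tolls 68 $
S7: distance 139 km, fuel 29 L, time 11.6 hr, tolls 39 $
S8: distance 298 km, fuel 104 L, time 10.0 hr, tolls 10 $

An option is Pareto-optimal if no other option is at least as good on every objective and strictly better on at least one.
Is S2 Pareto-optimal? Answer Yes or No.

S4 vs S2: distance 46≤273, fuel 70≤92, time 5.9≤7.7, tolls 42≤66 — S4 is at least as good on every objective and strictly better on at least one, so S4 dominates S2.

No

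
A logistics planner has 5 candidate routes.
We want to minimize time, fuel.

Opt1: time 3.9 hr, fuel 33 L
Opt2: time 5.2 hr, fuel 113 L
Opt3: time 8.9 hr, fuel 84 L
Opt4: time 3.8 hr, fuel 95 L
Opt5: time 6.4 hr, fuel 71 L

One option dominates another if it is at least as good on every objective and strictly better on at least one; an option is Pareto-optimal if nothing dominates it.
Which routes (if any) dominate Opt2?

Opt1: time 3.9≤5.2, fuel 33≤113 — dominates Opt2.
Opt4: time 3.8≤5.2, fuel 95≤113 — dominates Opt2.
Others (Opt3, Opt5) are each worse than Opt2 on at least one objective.

Opt1, Opt4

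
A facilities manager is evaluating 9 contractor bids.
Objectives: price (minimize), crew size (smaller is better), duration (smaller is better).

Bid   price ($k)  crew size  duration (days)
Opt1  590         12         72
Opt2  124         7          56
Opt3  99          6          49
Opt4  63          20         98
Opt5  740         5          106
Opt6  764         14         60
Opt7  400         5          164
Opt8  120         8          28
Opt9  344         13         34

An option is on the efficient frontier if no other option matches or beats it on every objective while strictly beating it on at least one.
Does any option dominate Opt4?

Opt1: worse on price (590 vs 63).
Opt2: worse on price (124 vs 63).
Opt3: worse on price (99 vs 63).
Opt5: worse on price (740 vs 63).
Opt6: worse on price (764 vs 63).
Opt7: worse on price (400 vs 63).
Opt8: worse on price (120 vs 63).
Opt9: worse on price (344 vs 63).
No option is at least as good as Opt4 on every objective and strictly better on one.

No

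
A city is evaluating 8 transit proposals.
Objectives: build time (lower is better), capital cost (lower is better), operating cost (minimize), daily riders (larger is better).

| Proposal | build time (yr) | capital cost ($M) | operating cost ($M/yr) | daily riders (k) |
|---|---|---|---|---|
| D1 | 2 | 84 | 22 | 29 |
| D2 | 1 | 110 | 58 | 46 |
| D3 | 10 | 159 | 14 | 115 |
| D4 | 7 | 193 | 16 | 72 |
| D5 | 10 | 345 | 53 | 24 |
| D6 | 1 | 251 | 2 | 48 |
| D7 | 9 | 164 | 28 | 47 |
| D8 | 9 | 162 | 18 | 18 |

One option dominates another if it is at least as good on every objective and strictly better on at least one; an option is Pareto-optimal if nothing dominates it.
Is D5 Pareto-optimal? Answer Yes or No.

D1 vs D5: build time 2≤10, capital cost 84≤345, operating cost 22≤53, daily riders 29≥24 — D1 is at least as good on every objective and strictly better on at least one, so D1 dominates D5.

No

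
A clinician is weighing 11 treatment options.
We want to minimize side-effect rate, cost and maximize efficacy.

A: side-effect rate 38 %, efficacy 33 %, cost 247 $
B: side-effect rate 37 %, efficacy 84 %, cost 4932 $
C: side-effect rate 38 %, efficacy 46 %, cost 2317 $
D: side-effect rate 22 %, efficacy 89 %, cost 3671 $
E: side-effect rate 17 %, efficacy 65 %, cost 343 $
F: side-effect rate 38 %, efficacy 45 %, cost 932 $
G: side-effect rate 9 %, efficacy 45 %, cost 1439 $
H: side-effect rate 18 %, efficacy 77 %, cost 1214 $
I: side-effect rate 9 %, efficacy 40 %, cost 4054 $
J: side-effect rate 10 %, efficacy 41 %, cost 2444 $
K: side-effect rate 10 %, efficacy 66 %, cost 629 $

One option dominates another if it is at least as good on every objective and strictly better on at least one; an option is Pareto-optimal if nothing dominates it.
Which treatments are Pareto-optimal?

A: not dominated (best cost).
B: dominated by D (side-effect rate 22≤37, efficacy 89≥84, cost 3671≤4932).
C: dominated by E (side-effect rate 17≤38, efficacy 65≥46, cost 343≤2317).
D: not dominated (best efficacy).
E: not dominated.
F: dominated by E (side-effect rate 17≤38, efficacy 65≥45, cost 343≤932).
G: not dominated.
H: not dominated.
I: dominated by G (side-effect rate 9≤9, efficacy 45≥40, cost 1439≤4054).
J: dominated by G (side-effect rate 9≤10, efficacy 45≥41, cost 1439≤2444).
K: not dominated.

A, D, E, G, H, K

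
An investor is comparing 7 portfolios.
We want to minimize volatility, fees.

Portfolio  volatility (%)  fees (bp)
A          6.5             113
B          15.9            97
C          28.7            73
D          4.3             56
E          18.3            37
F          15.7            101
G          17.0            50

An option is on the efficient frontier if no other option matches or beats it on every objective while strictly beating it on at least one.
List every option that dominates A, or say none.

D

D: volatility 4.3≤6.5, fees 56≤113 — dominates A.
Others (B, C, E, F, G) are each worse than A on at least one objective.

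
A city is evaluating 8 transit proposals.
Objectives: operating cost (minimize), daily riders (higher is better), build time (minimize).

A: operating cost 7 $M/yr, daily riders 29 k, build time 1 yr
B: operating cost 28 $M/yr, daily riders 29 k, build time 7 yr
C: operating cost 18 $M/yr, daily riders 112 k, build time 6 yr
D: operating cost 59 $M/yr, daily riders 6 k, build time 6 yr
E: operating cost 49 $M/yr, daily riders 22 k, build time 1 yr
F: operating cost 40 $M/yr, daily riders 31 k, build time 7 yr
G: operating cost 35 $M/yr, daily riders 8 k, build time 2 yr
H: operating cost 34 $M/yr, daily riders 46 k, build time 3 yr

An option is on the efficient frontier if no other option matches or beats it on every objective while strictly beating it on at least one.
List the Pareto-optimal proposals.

A, C, H

A: not dominated (best operating cost).
B: dominated by A (operating cost 7≤28, daily riders 29≥29, build time 1≤7).
C: not dominated (best daily riders).
D: dominated by A (operating cost 7≤59, daily riders 29≥6, build time 1≤6).
E: dominated by A (operating cost 7≤49, daily riders 29≥22, build time 1≤1).
F: dominated by C (operating cost 18≤40, daily riders 112≥31, build time 6≤7).
G: dominated by A (operating cost 7≤35, daily riders 29≥8, build time 1≤2).
H: not dominated.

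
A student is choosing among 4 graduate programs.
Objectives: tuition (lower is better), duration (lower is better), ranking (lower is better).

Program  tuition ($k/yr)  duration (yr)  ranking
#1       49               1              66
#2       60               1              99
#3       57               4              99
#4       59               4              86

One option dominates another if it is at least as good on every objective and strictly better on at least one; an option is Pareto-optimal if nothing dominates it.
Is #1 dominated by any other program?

#2: worse on tuition (60 vs 49).
#3: worse on tuition (57 vs 49).
#4: worse on tuition (59 vs 49).
No option is at least as good as #1 on every objective and strictly better on one.

No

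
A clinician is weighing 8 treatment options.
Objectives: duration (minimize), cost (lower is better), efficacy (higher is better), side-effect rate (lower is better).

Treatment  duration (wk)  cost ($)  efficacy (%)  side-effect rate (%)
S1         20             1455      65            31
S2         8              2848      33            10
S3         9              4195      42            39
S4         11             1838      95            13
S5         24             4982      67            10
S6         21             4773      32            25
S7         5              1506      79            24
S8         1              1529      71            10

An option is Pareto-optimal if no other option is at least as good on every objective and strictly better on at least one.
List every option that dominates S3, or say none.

S7: duration 5≤9, cost 1506≤4195, efficacy 79≥42, side-effect rate 24≤39 — dominates S3.
S8: duration 1≤9, cost 1529≤4195, efficacy 71≥42, side-effect rate 10≤39 — dominates S3.
Others (S1, S2, S4, S5, S6) are each worse than S3 on at least one objective.

S7, S8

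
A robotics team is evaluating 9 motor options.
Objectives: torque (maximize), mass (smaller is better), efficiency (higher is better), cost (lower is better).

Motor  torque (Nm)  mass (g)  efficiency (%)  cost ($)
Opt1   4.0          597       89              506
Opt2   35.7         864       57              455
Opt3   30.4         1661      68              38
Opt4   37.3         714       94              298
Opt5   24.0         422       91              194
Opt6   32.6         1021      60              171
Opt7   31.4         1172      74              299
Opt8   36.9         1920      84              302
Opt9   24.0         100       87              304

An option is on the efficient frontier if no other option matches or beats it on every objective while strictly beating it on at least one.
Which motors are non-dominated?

Opt3, Opt4, Opt5, Opt6, Opt9

Opt1: dominated by Opt5 (torque 24.0≥4.0, mass 422≤597, efficiency 91≥89, cost 194≤506).
Opt2: dominated by Opt4 (torque 37.3≥35.7, mass 714≤864, efficiency 94≥57, cost 298≤455).
Opt3: not dominated (best cost).
Opt4: not dominated (best torque).
Opt5: not dominated.
Opt6: not dominated.
Opt7: dominated by Opt4 (torque 37.3≥31.4, mass 714≤1172, efficiency 94≥74, cost 298≤299).
Opt8: dominated by Opt4 (torque 37.3≥36.9, mass 714≤1920, efficiency 94≥84, cost 298≤302).
Opt9: not dominated (best mass).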